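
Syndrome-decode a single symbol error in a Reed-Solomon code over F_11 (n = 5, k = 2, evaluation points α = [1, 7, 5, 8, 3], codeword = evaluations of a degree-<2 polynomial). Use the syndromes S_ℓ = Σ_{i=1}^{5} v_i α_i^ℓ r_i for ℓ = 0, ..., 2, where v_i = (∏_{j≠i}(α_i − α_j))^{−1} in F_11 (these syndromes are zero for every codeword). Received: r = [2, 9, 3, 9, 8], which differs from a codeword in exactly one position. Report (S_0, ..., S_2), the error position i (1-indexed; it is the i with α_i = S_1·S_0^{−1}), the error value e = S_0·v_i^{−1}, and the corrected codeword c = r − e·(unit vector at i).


S = (5, 7, 1), error at position 4, error magnitude e = 8, c = [2, 9, 3, 1, 8].

Step 1: column multipliers v_i = (∏_{j≠i}(α_i − α_j))^{−1} mod 11.
  i = 1 (α = 1): (1−7)(1−5)(1−8)(1−3) = (−6)·(−4)·(−7)·(−2) = 336 ≡ 6, so v_1 = 6^{−1} = 2 (mod 11).
  i = 2 (α = 7): (7−1)(7−5)(7−8)(7−3) = 6·2·(−1)·4 = −48 ≡ 7, so v_2 = 7^{−1} = 8 (mod 11).
  i = 3 (α = 5): (5−1)(5−7)(5−8)(5−3) = 4·(−2)·(−3)·2 = 48 ≡ 4, so v_3 = 4^{−1} = 3 (mod 11).
  i = 4 (α = 8): (8−1)(8−7)(8−5)(8−3) = 7·1·3·5 = 105 ≡ 6, so v_4 = 6^{−1} = 2 (mod 11).
  i = 5 (α = 3): (3−1)(3−7)(3−5)(3−8) = 2·(−4)·(−2)·(−5) = −80 ≡ 8, so v_5 = 8^{−1} = 7 (mod 11).
  v = [2, 8, 3, 2, 7].
Step 2: syndromes of r = [2, 9, 3, 9, 8] (all sums mod 11).
  S_0 = Σ v_i r_i = 2·2 + 8·9 + 3·3 + 2·9 + 7·8 = 159 ≡ 5.
  S_1 = Σ v_i α_i r_i = 2·1·2 + 8·7·9 + 3·5·3 + 2·8·9 + 7·3·8 = 865 ≡ 7.
  α_i^2 mod 11 = [1, 5, 3, 9, 9].
  S_2 = Σ v_i α_i^2 r_i = 2·1·2 + 8·5·9 + 3·3·3 + 2·9·9 + 7·9·8 = 1057 ≡ 1.
  S = (5, 7, 1) ≠ 0, so r is not a codeword (an error is present).
Step 3: locate the error. For a single error e at position i, S_ℓ = v_i·e·α_i^ℓ, so α_err = S_1/S_0.
  S_0^{−1} = 5^{−1} = 9 (mod 11), so α_err = 7·9 = 63 ≡ 8 = α_4. Error position i = 4.
  Consistency check: S_2/S_1 = 1·8 = 8 ≡ 8 = α_err ✓ (single-error assumption holds).
Step 4: error magnitude e = S_0/v_4 = S_0·∏_{j≠4}(α_4 − α_j) = 5·6 = 30 ≡ 8 (mod 11).
Step 5: correct position 4: c_4 = r_4 − e = 9 − 8 ≡ 1 (mod 11). Hence c = [2, 9, 3, 1, 8].
  Check: interpolating c through the α_i gives m(x) = 10 + 3·x (degree < 2) with m(α_i) = c_i for every i, so c is indeed a codeword.


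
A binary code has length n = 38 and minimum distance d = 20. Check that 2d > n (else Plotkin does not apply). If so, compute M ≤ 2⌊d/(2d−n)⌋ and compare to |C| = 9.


Plotkin bound M ≤ 20; given |C| = 9 ≤ bound (satisfied).

Check applicability: 2d = 40, n = 38.
2d − n = 2 > 0, so Plotkin applies.
Compute d/(2d−n) = 20/2 ≈ 10.0000.
⌊d/(2d−n)⌋ = 10.
Plotkin bound: M ≤ 2·10 = 20.
Given |C| = 9, check: satisfied.
This |C| is below the Plotkin bound.


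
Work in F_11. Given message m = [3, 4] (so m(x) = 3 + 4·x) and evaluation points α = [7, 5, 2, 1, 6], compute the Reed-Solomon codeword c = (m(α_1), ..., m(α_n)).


c = [9, 1, 0, 7, 5]

Message polynomial: m(x) = 3 + 4·x (mod 11).
For each evaluation point α_i, compute m(α_i) mod 11:
  α_1 = 7: Horner steps 4 → 9, so m(7) = 9.
  α_2 = 5: Horner steps 4 → 1, so m(5) = 1.
  α_3 = 2: Horner steps 4 → 0, so m(2) = 0.
  α_4 = 1: Horner steps 4 → 7, so m(1) = 7.
  α_5 = 6: Horner steps 4 → 5, so m(6) = 5.
Codeword c = [9, 1, 0, 7, 5] ∈ F_11^5.


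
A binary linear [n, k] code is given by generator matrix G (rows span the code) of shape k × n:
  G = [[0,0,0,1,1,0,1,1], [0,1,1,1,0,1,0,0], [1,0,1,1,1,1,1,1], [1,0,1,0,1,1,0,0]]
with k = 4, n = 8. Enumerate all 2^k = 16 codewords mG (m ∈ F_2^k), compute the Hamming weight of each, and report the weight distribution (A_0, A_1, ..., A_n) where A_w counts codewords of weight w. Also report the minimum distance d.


Weight distribution: A_0 = 1, A_1 = 1, A_3 = 3, A_4 = 5, A_5 = 3, A_6 = 2, A_7 = 1. Minimum distance d = 1.

Enumerate all 2^4 = 16 messages m ∈ F_2^4.
For each, compute codeword c = mG in F_2^8, then tally its weight.
  m = 0000 → c = 00000000, weight = 0.
  m = 1000 → c = 00011011, weight = 4.
  m = 0100 → c = 01110100, weight = 4.
  m = 1100 → c = 01101111, weight = 6.
  m = 0010 → c = 10111111, weight = 7.
  m = 1010 → c = 10100100, weight = 3.
  m = 0110 → c = 11001011, weight = 5.
  m = 1110 → c = 11010000, weight = 3.
  m = 0001 → c = 10101100, weight = 4.
  m = 1001 → c = 10110111, weight = 6.
  m = 0101 → c = 11011000, weight = 4.
  m = 1101 → c = 11000011, weight = 4.
  m = 0011 → c = 00010011, weight = 3.
  m = 1011 → c = 00001000, weight = 1.
  m = 0111 → c = 01100111, weight = 5.
  m = 1111 → c = 01111100, weight = 5.
Tally weights:
  weight 0: 1 codewords.
  weight 1: 1 codewords.
  weight 3: 3 codewords.
  weight 4: 5 codewords.
  weight 5: 3 codewords.
  weight 6: 2 codewords.
  weight 7: 1 codewords.
Minimum distance d = smallest w > 0 with A_w > 0 = 1.
Sanity: Σ A_w = 16 = 2^4 = 16 ✓.


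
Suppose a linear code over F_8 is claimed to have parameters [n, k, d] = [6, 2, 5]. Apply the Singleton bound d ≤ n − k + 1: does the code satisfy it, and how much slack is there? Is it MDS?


Singleton RHS = n − k + 1 = 5, slack = 0, bound satisfied, MDS.

Singleton bound: d ≤ n − k + 1.
Here n = 6, k = 2, so n − k + 1 = 5.
Given d = 5, check d ≤ 5: YES.
Slack = (n − k + 1) − d = 0.
The code is MDS (slack = 0).
Description: the claimed parameters are [6, 2, 5]_8; such a code would be MDS (meets Singleton bound).


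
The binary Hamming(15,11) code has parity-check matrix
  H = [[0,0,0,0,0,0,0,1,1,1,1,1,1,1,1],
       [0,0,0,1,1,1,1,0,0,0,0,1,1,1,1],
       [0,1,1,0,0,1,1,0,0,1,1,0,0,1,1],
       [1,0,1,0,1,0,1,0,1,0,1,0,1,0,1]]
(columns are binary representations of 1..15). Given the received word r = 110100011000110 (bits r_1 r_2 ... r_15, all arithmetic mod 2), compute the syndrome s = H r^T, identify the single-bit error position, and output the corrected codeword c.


s = (0, 1, 0, 1)^T, error position = 5, corrected codeword c = 110110011000110

Compute s = H r^T mod 2 one row at a time:
  s_1 = 1 + 1 + 0 + 0 + 0 + 1 + 1 + 0 = 4 ≡ 0 (mod 2).
  s_2 = 1 + 0 + 0 + 0 + 0 + 1 + 1 + 0 = 3 ≡ 1 (mod 2).
  s_3 = 1 + 0 + 0 + 0 + 0 + 0 + 1 + 0 = 2 ≡ 0 (mod 2).
  s_4 = 1 + 0 + 0 + 0 + 1 + 0 + 1 + 0 = 3 ≡ 1 (mod 2).
s = (0, 1, 0, 1)^T — this equals column 5 of H (binary 0101), so error is at position 5.
Correct: flip bit 5 of r = 110100011000110 to get c = 110110011000110.


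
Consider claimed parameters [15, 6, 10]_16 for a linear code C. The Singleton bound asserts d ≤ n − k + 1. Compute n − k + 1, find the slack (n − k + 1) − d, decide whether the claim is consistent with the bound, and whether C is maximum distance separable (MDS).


Singleton RHS = n − k + 1 = 10, slack = 0, bound satisfied, MDS.

Singleton bound: d ≤ n − k + 1.
Here n = 15, k = 6, so n − k + 1 = 10.
Given d = 10, check d ≤ 10: YES.
Slack = (n − k + 1) − d = 0.
The code is MDS (slack = 0).
Description: the claimed parameters are [15, 6, 10]_16; such a code would be MDS (meets Singleton bound).


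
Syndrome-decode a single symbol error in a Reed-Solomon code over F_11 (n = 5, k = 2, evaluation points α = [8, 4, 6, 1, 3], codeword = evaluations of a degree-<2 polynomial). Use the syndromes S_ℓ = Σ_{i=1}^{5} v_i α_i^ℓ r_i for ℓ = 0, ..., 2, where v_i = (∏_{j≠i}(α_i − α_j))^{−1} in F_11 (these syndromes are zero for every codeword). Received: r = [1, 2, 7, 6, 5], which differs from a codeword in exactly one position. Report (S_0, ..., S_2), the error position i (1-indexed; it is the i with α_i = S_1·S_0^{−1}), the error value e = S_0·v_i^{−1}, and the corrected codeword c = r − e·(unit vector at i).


S = (6, 6, 6), error at position 4, error magnitude e = 6, c = [1, 2, 7, 0, 5].

Step 1: column multipliers v_i = (∏_{j≠i}(α_i − α_j))^{−1} mod 11.
  i = 1 (α = 8): (8−4)(8−6)(8−1)(8−3) = 4·2·7·5 = 280 ≡ 5, so v_1 = 5^{−1} = 9 (mod 11).
  i = 2 (α = 4): (4−8)(4−6)(4−1)(4−3) = (−4)·(−2)·3·1 = 24 ≡ 2, so v_2 = 2^{−1} = 6 (mod 11).
  i = 3 (α = 6): (6−8)(6−4)(6−1)(6−3) = (−2)·2·5·3 = −60 ≡ 6, so v_3 = 6^{−1} = 2 (mod 11).
  i = 4 (α = 1): (1−8)(1−4)(1−6)(1−3) = (−7)·(−3)·(−5)·(−2) = 210 ≡ 1, so v_4 = 1^{−1} = 1 (mod 11).
  i = 5 (α = 3): (3−8)(3−4)(3−6)(3−1) = (−5)·(−1)·(−3)·2 = −30 ≡ 3, so v_5 = 3^{−1} = 4 (mod 11).
  v = [9, 6, 2, 1, 4].
Step 2: syndromes of r = [1, 2, 7, 6, 5] (all sums mod 11).
  S_0 = Σ v_i r_i = 9·1 + 6·2 + 2·7 + 1·6 + 4·5 = 61 ≡ 6.
  S_1 = Σ v_i α_i r_i = 9·8·1 + 6·4·2 + 2·6·7 + 1·1·6 + 4·3·5 = 270 ≡ 6.
  α_i^2 mod 11 = [9, 5, 3, 1, 9].
  S_2 = Σ v_i α_i^2 r_i = 9·9·1 + 6·5·2 + 2·3·7 + 1·1·6 + 4·9·5 = 369 ≡ 6.
  S = (6, 6, 6) ≠ 0, so r is not a codeword (an error is present).
Step 3: locate the error. For a single error e at position i, S_ℓ = v_i·e·α_i^ℓ, so α_err = S_1/S_0.
  S_0^{−1} = 6^{−1} = 2 (mod 11), so α_err = 6·2 = 12 ≡ 1 = α_4. Error position i = 4.
  Consistency check: S_2/S_1 = 6·2 = 12 ≡ 1 = α_err ✓ (single-error assumption holds).
Step 4: error magnitude e = S_0/v_4 = S_0·∏_{j≠4}(α_4 − α_j) = 6·1 = 6 ≡ 6 (mod 11).
Step 5: correct position 4: c_4 = r_4 − e = 6 − 6 ≡ 0 (mod 11). Hence c = [1, 2, 7, 0, 5].
  Check: interpolating c through the α_i gives m(x) = 3 + 8·x (degree < 2) with m(α_i) = c_i for every i, so c is indeed a codeword.


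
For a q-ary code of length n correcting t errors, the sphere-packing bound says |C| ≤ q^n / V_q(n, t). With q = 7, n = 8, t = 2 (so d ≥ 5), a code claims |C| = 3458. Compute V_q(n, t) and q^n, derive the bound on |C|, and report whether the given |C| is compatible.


V_q(n, t) = 1057, q^n = 5764801, Hamming bound = 5453, |C| = 3458 ≤ bound (satisfied).

Step 1: Compute V_q(n, t) = Σ_{j=0}^2 C(n, j) (q−1)^j.
  j = 0: C(8,0)·(6)^0 = 1·1 = 1.
  j = 1: C(8,1)·(6)^1 = 8·6 = 48.
  j = 2: C(8,2)·(6)^2 = 28·36 = 1008.
  V_q(n, t) = 1 + 48 + 1008 = 1057.
Step 2: q^n = 7^8 = 5764801.
Step 3: Hamming bound ⌊q^n / V_q(n,t)⌋ = ⌊5764801/1057⌋ = 5453.
Step 4: Compare |C| = 3458 to 5453: satisfied.
The claimed |C| lies below the Hamming bound.


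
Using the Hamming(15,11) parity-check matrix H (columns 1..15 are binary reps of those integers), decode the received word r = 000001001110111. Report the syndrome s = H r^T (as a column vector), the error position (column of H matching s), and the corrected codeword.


s = (0, 0, 1, 0)^T, error position = 2, corrected codeword c = 010001001110111

Compute s = H r^T mod 2 one row at a time:
  s_1 = 0 + 1 + 1 + 1 + 0 + 1 + 1 + 1 = 6 ≡ 0 (mod 2).
  s_2 = 0 + 0 + 1 + 0 + 0 + 1 + 1 + 1 = 4 ≡ 0 (mod 2).
  s_3 = 0 + 0 + 1 + 0 + 1 + 1 + 1 + 1 = 5 ≡ 1 (mod 2).
  s_4 = 0 + 0 + 0 + 0 + 1 + 1 + 1 + 1 = 4 ≡ 0 (mod 2).
s = (0, 0, 1, 0)^T — this equals column 2 of H (binary 0010), so error is at position 2.
Correct: flip bit 2 of r = 000001001110111 to get c = 010001001110111.


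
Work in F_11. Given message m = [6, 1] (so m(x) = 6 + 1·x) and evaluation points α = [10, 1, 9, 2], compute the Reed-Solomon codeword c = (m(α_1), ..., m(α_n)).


c = [5, 7, 4, 8]

Message polynomial: m(x) = 6 + 1·x (mod 11).
For each evaluation point α_i, compute m(α_i) mod 11:
  α_1 = 10: Horner steps 1 → 5, so m(10) = 5.
  α_2 = 1: Horner steps 1 → 7, so m(1) = 7.
  α_3 = 9: Horner steps 1 → 4, so m(9) = 4.
  α_4 = 2: Horner steps 1 → 8, so m(2) = 8.
Codeword c = [5, 7, 4, 8] ∈ F_11^4.


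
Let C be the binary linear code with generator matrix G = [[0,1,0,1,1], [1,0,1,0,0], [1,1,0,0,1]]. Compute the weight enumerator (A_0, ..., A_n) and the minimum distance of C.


Weight distribution: A_0 = 1, A_2 = 3, A_3 = 3, A_5 = 1. Minimum distance d = 2.

Enumerate all 2^3 = 8 messages m ∈ F_2^3.
For each, compute codeword c = mG in F_2^5, then tally its weight.
  m = 000 → c = 00000, weight = 0.
  m = 100 → c = 01011, weight = 3.
  m = 010 → c = 10100, weight = 2.
  m = 110 → c = 11111, weight = 5.
  m = 001 → c = 11001, weight = 3.
  m = 101 → c = 10010, weight = 2.
  m = 011 → c = 01101, weight = 3.
  m = 111 → c = 00110, weight = 2.
Tally weights:
  weight 0: 1 codewords.
  weight 2: 3 codewords.
  weight 3: 3 codewords.
  weight 5: 1 codewords.
Minimum distance d = smallest w > 0 with A_w > 0 = 2.
Sanity: Σ A_w = 8 = 2^3 = 8 ✓.


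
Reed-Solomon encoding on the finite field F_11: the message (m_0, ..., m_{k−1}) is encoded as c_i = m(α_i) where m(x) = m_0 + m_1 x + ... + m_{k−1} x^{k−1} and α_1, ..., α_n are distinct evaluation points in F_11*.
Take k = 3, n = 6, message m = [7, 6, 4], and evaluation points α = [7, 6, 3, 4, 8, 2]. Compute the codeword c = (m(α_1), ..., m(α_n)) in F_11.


c = [3, 0, 6, 7, 3, 2]

Message polynomial: m(x) = 7 + 6·x + 4·x^2 (mod 11).
For each evaluation point α_i, compute m(α_i) mod 11:
  α_1 = 7: Horner steps 4 → 1 → 3, so m(7) = 3.
  α_2 = 6: Horner steps 4 → 8 → 0, so m(6) = 0.
  α_3 = 3: Horner steps 4 → 7 → 6, so m(3) = 6.
  α_4 = 4: Horner steps 4 → 0 → 7, so m(4) = 7.
  α_5 = 8: Horner steps 4 → 5 → 3, so m(8) = 3.
  α_6 = 2: Horner steps 4 → 3 → 2, so m(2) = 2.
Codeword c = [3, 0, 6, 7, 3, 2] ∈ F_11^6.


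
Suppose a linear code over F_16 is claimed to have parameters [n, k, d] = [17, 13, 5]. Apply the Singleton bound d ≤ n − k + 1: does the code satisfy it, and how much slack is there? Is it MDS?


Singleton RHS = n − k + 1 = 5, slack = 0, bound satisfied, MDS.

Singleton bound: d ≤ n − k + 1.
Here n = 17, k = 13, so n − k + 1 = 5.
Given d = 5, check d ≤ 5: YES.
Slack = (n − k + 1) − d = 0.
The code is MDS (slack = 0).
Description: the claimed parameters are [17, 13, 5]_16; such a code would be MDS (meets Singleton bound).


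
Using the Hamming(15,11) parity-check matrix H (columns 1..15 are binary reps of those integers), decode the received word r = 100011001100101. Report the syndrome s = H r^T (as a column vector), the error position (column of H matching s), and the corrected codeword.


s = (0, 0, 1, 1)^T, error position = 3, corrected codeword c = 101011001100101

Compute s = H r^T mod 2 one row at a time:
  s_1 = 0 + 1 + 1 + 0 + 0 + 1 + 0 + 1 = 4 ≡ 0 (mod 2).
  s_2 = 0 + 1 + 1 + 0 + 0 + 1 + 0 + 1 = 4 ≡ 0 (mod 2).
  s_3 = 0 + 0 + 1 + 0 + 1 + 0 + 0 + 1 = 3 ≡ 1 (mod 2).
  s_4 = 1 + 0 + 1 + 0 + 1 + 0 + 1 + 1 = 5 ≡ 1 (mod 2).
s = (0, 0, 1, 1)^T — this equals column 3 of H (binary 0011), so error is at position 3.
Correct: flip bit 3 of r = 100011001100101 to get c = 101011001100101.


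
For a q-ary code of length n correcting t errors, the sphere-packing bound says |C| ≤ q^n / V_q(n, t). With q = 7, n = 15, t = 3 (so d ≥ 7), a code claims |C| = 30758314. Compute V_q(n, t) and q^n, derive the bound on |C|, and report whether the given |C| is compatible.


V_q(n, t) = 102151, q^n = 4747561509943, Hamming bound = 46475918, |C| = 30758314 ≤ bound (satisfied).

Step 1: Compute V_q(n, t) = Σ_{j=0}^3 C(n, j) (q−1)^j.
  j = 0: C(15,0)·(6)^0 = 1·1 = 1.
  j = 1: C(15,1)·(6)^1 = 15·6 = 90.
  j = 2: C(15,2)·(6)^2 = 105·36 = 3780.
  j = 3: C(15,3)·(6)^3 = 455·216 = 98280.
  V_q(n, t) = 1 + 90 + 3780 + 98280 = 102151.
Step 2: q^n = 7^15 = 4747561509943.
Step 3: Hamming bound ⌊q^n / V_q(n,t)⌋ = ⌊4747561509943/102151⌋ = 46475918.
Step 4: Compare |C| = 30758314 to 46475918: satisfied.
The claimed |C| lies below the Hamming bound.


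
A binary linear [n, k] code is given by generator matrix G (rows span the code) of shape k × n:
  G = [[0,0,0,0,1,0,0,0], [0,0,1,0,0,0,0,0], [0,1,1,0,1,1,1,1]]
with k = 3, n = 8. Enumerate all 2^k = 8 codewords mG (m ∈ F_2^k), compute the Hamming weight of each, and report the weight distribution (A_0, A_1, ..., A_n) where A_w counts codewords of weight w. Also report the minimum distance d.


Weight distribution: A_0 = 1, A_1 = 2, A_2 = 1, A_4 = 1, A_5 = 2, A_6 = 1. Minimum distance d = 1.

Enumerate all 2^3 = 8 messages m ∈ F_2^3.
For each, compute codeword c = mG in F_2^8, then tally its weight.
  m = 000 → c = 00000000, weight = 0.
  m = 100 → c = 00001000, weight = 1.
  m = 010 → c = 00100000, weight = 1.
  m = 110 → c = 00101000, weight = 2.
  m = 001 → c = 01101111, weight = 6.
  m = 101 → c = 01100111, weight = 5.
  m = 011 → c = 01001111, weight = 5.
  m = 111 → c = 01000111, weight = 4.
Tally weights:
  weight 0: 1 codewords.
  weight 1: 2 codewords.
  weight 2: 1 codewords.
  weight 4: 1 codewords.
  weight 5: 2 codewords.
  weight 6: 1 codewords.
Minimum distance d = smallest w > 0 with A_w > 0 = 1.
Sanity: Σ A_w = 8 = 2^3 = 8 ✓.


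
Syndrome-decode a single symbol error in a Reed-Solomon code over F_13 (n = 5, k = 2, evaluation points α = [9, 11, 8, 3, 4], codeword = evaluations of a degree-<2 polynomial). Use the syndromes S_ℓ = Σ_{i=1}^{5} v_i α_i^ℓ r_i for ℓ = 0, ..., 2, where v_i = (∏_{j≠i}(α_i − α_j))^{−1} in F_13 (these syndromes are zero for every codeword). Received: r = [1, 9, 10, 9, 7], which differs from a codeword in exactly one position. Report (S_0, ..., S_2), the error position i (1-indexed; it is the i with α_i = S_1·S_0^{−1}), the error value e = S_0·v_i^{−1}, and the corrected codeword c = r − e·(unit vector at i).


S = (1, 3, 9), error at position 4, error magnitude e = 6, c = [1, 9, 10, 3, 7].

Step 1: column multipliers v_i = (∏_{j≠i}(α_i − α_j))^{−1} mod 13.
  i = 1 (α = 9): (9−11)(9−8)(9−3)(9−4) = (−2)·1·6·5 = −60 ≡ 5, so v_1 = 5^{−1} = 8 (mod 13).
  i = 2 (α = 11): (11−9)(11−8)(11−3)(11−4) = 2·3·8·7 = 336 ≡ 11, so v_2 = 11^{−1} = 6 (mod 13).
  i = 3 (α = 8): (8−9)(8−11)(8−3)(8−4) = (−1)·(−3)·5·4 = 60 ≡ 8, so v_3 = 8^{−1} = 5 (mod 13).
  i = 4 (α = 3): (3−9)(3−11)(3−8)(3−4) = (−6)·(−8)·(−5)·(−1) = 240 ≡ 6, so v_4 = 6^{−1} = 11 (mod 13).
  i = 5 (α = 4): (4−9)(4−11)(4−8)(4−3) = (−5)·(−7)·(−4)·1 = −140 ≡ 3, so v_5 = 3^{−1} = 9 (mod 13).
  v = [8, 6, 5, 11, 9].
Step 2: syndromes of r = [1, 9, 10, 9, 7] (all sums mod 13).
  S_0 = Σ v_i r_i = 8·1 + 6·9 + 5·10 + 11·9 + 9·7 = 274 ≡ 1.
  S_1 = Σ v_i α_i r_i = 8·9·1 + 6·11·9 + 5·8·10 + 11·3·9 + 9·4·7 = 1615 ≡ 3.
  α_i^2 mod 13 = [3, 4, 12, 9, 3].
  S_2 = Σ v_i α_i^2 r_i = 8·3·1 + 6·4·9 + 5·12·10 + 11·9·9 + 9·3·7 = 1920 ≡ 9.
  S = (1, 3, 9) ≠ 0, so r is not a codeword (an error is present).
Step 3: locate the error. For a single error e at position i, S_ℓ = v_i·e·α_i^ℓ, so α_err = S_1/S_0.
  S_0^{−1} = 1^{−1} = 1 (mod 13), so α_err = 3·1 = 3 ≡ 3 = α_4. Error position i = 4.
  Consistency check: S_2/S_1 = 9·9 = 81 ≡ 3 = α_err ✓ (single-error assumption holds).
Step 4: error magnitude e = S_0/v_4 = S_0·∏_{j≠4}(α_4 − α_j) = 1·6 = 6 ≡ 6 (mod 13).
Step 5: correct position 4: c_4 = r_4 − e = 9 − 6 ≡ 3 (mod 13). Hence c = [1, 9, 10, 3, 7].
  Check: interpolating c through the α_i gives m(x) = 4 + 4·x (degree < 2) with m(α_i) = c_i for every i, so c is indeed a codeword.


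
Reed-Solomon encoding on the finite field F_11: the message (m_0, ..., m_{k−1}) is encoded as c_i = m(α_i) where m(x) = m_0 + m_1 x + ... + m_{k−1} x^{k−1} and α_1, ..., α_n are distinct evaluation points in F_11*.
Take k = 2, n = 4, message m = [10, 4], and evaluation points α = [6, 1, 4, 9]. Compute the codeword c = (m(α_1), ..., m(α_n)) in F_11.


c = [1, 3, 4, 2]

Message polynomial: m(x) = 10 + 4·x (mod 11).
For each evaluation point α_i, compute m(α_i) mod 11:
  α_1 = 6: Horner steps 4 → 1, so m(6) = 1.
  α_2 = 1: Horner steps 4 → 3, so m(1) = 3.
  α_3 = 4: Horner steps 4 → 4, so m(4) = 4.
  α_4 = 9: Horner steps 4 → 2, so m(9) = 2.
Codeword c = [1, 3, 4, 2] ∈ F_11^4.


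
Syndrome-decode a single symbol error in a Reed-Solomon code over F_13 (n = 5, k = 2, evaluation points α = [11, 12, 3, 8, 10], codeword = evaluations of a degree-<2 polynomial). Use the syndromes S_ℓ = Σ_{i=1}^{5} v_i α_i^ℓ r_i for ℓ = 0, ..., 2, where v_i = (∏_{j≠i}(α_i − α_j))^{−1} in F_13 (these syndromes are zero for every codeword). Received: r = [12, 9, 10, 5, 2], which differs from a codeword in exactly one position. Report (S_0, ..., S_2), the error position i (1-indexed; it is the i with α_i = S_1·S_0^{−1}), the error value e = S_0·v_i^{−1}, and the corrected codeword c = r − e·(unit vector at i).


S = (1, 8, 12), error at position 4, error magnitude e = 10, c = [12, 9, 10, 8, 2].

Step 1: column multipliers v_i = (∏_{j≠i}(α_i − α_j))^{−1} mod 13.
  i = 1 (α = 11): (11−12)(11−3)(11−8)(11−10) = (−1)·8·3·1 = −24 ≡ 2, so v_1 = 2^{−1} = 7 (mod 13).
  i = 2 (α = 12): (12−11)(12−3)(12−8)(12−10) = 1·9·4·2 = 72 ≡ 7, so v_2 = 7^{−1} = 2 (mod 13).
  i = 3 (α = 3): (3−11)(3−12)(3−8)(3−10) = (−8)·(−9)·(−5)·(−7) = 2520 ≡ 11, so v_3 = 11^{−1} = 6 (mod 13).
  i = 4 (α = 8): (8−11)(8−12)(8−3)(8−10) = (−3)·(−4)·5·(−2) = −120 ≡ 10, so v_4 = 10^{−1} = 4 (mod 13).
  i = 5 (α = 10): (10−11)(10−12)(10−3)(10−8) = (−1)·(−2)·7·2 = 28 ≡ 2, so v_5 = 2^{−1} = 7 (mod 13).
  v = [7, 2, 6, 4, 7].
Step 2: syndromes of r = [12, 9, 10, 5, 2] (all sums mod 13).
  S_0 = Σ v_i r_i = 7·12 + 2·9 + 6·10 + 4·5 + 7·2 = 196 ≡ 1.
  S_1 = Σ v_i α_i r_i = 7·11·12 + 2·12·9 + 6·3·10 + 4·8·5 + 7·10·2 = 1620 ≡ 8.
  α_i^2 mod 13 = [4, 1, 9, 12, 9].
  S_2 = Σ v_i α_i^2 r_i = 7·4·12 + 2·1·9 + 6·9·10 + 4·12·5 + 7·9·2 = 1260 ≡ 12.
  S = (1, 8, 12) ≠ 0, so r is not a codeword (an error is present).
Step 3: locate the error. For a single error e at position i, S_ℓ = v_i·e·α_i^ℓ, so α_err = S_1/S_0.
  S_0^{−1} = 1^{−1} = 1 (mod 13), so α_err = 8·1 = 8 ≡ 8 = α_4. Error position i = 4.
  Consistency check: S_2/S_1 = 12·5 = 60 ≡ 8 = α_err ✓ (single-error assumption holds).
Step 4: error magnitude e = S_0/v_4 = S_0·∏_{j≠4}(α_4 − α_j) = 1·10 = 10 ≡ 10 (mod 13).
Step 5: correct position 4: c_4 = r_4 − e = 5 − 10 ≡ 8 (mod 13). Hence c = [12, 9, 10, 8, 2].
  Check: interpolating c through the α_i gives m(x) = 6 + 10·x (degree < 2) with m(α_i) = c_i for every i, so c is indeed a codeword.


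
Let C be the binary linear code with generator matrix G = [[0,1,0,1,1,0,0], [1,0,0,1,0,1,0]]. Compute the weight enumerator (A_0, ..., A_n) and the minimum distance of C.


Weight distribution: A_0 = 1, A_3 = 2, A_4 = 1. Minimum distance d = 3.

Enumerate all 2^2 = 4 messages m ∈ F_2^2.
For each, compute codeword c = mG in F_2^7, then tally its weight.
  m = 00 → c = 0000000, weight = 0.
  m = 10 → c = 0101100, weight = 3.
  m = 01 → c = 1001010, weight = 3.
  m = 11 → c = 1100110, weight = 4.
Tally weights:
  weight 0: 1 codewords.
  weight 3: 2 codewords.
  weight 4: 1 codewords.
Minimum distance d = smallest w > 0 with A_w > 0 = 3.
Sanity: Σ A_w = 4 = 2^2 = 4 ✓.


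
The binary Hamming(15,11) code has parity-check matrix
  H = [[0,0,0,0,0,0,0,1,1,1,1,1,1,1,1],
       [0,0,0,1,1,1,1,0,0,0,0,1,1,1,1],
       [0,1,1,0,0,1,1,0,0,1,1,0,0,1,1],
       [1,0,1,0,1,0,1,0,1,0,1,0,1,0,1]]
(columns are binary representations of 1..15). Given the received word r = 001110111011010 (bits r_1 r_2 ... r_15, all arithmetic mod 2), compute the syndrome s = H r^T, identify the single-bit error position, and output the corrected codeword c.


s = (1, 1, 0, 1)^T, error position = 13, corrected codeword c = 001110111011110

Compute s = H r^T mod 2 one row at a time:
  s_1 = 1 + 1 + 0 + 1 + 1 + 0 + 1 + 0 = 5 ≡ 1 (mod 2).
  s_2 = 1 + 1 + 0 + 1 + 1 + 0 + 1 + 0 = 5 ≡ 1 (mod 2).
  s_3 = 0 + 1 + 0 + 1 + 0 + 1 + 1 + 0 = 4 ≡ 0 (mod 2).
  s_4 = 0 + 1 + 1 + 1 + 1 + 1 + 0 + 0 = 5 ≡ 1 (mod 2).
s = (1, 1, 0, 1)^T — this equals column 13 of H (binary 1101), so error is at position 13.
Correct: flip bit 13 of r = 001110111011010 to get c = 001110111011110.


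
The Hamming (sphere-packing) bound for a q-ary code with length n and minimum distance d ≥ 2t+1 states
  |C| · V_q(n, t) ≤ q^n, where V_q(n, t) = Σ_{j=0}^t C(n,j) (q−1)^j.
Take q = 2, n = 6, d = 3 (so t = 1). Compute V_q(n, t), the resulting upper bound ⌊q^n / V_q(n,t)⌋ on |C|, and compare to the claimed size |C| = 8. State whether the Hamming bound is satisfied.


V_q(n, t) = 7, q^n = 64, Hamming bound = 9, |C| = 8 ≤ bound (satisfied).

Step 1: Compute V_q(n, t) = Σ_{j=0}^1 C(n, j) (q−1)^j.
  j = 0: C(6,0)·(1)^0 = 1·1 = 1.
  j = 1: C(6,1)·(1)^1 = 6·1 = 6.
  V_q(n, t) = 1 + 6 = 7.
Step 2: q^n = 2^6 = 64.
Step 3: Hamming bound ⌊q^n / V_q(n,t)⌋ = ⌊64/7⌋ = 9.
Step 4: Compare |C| = 8 to 9: satisfied.
The claimed |C| lies below the Hamming bound.


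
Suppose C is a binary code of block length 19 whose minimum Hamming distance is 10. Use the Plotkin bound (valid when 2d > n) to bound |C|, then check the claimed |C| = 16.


Plotkin bound M ≤ 20; given |C| = 16 ≤ bound (satisfied).

Check applicability: 2d = 20, n = 19.
2d − n = 1 > 0, so Plotkin applies.
Compute d/(2d−n) = 10/1 ≈ 10.0000.
⌊d/(2d−n)⌋ = 10.
Plotkin bound: M ≤ 2·10 = 20.
Given |C| = 16, check: satisfied.
This |C| is below the Plotkin bound.


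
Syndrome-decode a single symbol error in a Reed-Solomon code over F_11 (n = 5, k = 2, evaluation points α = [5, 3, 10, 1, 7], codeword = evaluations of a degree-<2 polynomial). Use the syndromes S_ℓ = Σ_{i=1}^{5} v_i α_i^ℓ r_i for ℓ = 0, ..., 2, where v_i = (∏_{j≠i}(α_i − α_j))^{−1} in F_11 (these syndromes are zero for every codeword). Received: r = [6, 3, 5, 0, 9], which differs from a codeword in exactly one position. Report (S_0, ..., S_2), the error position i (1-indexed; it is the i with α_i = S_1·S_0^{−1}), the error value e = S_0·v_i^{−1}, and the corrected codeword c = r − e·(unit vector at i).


S = (3, 8, 3), error at position 3, error magnitude e = 8, c = [6, 3, 8, 0, 9].

Step 1: column multipliers v_i = (∏_{j≠i}(α_i − α_j))^{−1} mod 11.
  i = 1 (α = 5): (5−3)(5−10)(5−1)(5−7) = 2·(−5)·4·(−2) = 80 ≡ 3, so v_1 = 3^{−1} = 4 (mod 11).
  i = 2 (α = 3): (3−5)(3−10)(3−1)(3−7) = (−2)·(−7)·2·(−4) = −112 ≡ 9, so v_2 = 9^{−1} = 5 (mod 11).
  i = 3 (α = 10): (10−5)(10−3)(10−1)(10−7) = 5·7·9·3 = 945 ≡ 10, so v_3 = 10^{−1} = 10 (mod 11).
  i = 4 (α = 1): (1−5)(1−3)(1−10)(1−7) = (−4)·(−2)·(−9)·(−6) = 432 ≡ 3, so v_4 = 3^{−1} = 4 (mod 11).
  i = 5 (α = 7): (7−5)(7−3)(7−10)(7−1) = 2·4·(−3)·6 = −144 ≡ 10, so v_5 = 10^{−1} = 10 (mod 11).
  v = [4, 5, 10, 4, 10].
Step 2: syndromes of r = [6, 3, 5, 0, 9] (all sums mod 11).
  S_0 = Σ v_i r_i = 4·6 + 5·3 + 10·5 + 4·0 + 10·9 = 179 ≡ 3.
  S_1 = Σ v_i α_i r_i = 4·5·6 + 5·3·3 + 10·10·5 + 4·1·0 + 10·7·9 = 1295 ≡ 8.
  α_i^2 mod 11 = [3, 9, 1, 1, 5].
  S_2 = Σ v_i α_i^2 r_i = 4·3·6 + 5·9·3 + 10·1·5 + 4·1·0 + 10·5·9 = 707 ≡ 3.
  S = (3, 8, 3) ≠ 0, so r is not a codeword (an error is present).
Step 3: locate the error. For a single error e at position i, S_ℓ = v_i·e·α_i^ℓ, so α_err = S_1/S_0.
  S_0^{−1} = 3^{−1} = 4 (mod 11), so α_err = 8·4 = 32 ≡ 10 = α_3. Error position i = 3.
  Consistency check: S_2/S_1 = 3·7 = 21 ≡ 10 = α_err ✓ (single-error assumption holds).
Step 4: error magnitude e = S_0/v_3 = S_0·∏_{j≠3}(α_3 − α_j) = 3·10 = 30 ≡ 8 (mod 11).
Step 5: correct position 3: c_3 = r_3 − e = 5 − 8 ≡ 8 (mod 11). Hence c = [6, 3, 8, 0, 9].
  Check: interpolating c through the α_i gives m(x) = 4 + 7·x (degree < 2) with m(α_i) = c_i for every i, so c is indeed a codeword.


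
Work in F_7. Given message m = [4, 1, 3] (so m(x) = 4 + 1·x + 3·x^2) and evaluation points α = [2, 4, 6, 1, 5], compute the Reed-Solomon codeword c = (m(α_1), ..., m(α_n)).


c = [4, 0, 6, 1, 0]

Message polynomial: m(x) = 4 + 1·x + 3·x^2 (mod 7).
For each evaluation point α_i, compute m(α_i) mod 7:
  α_1 = 2: Horner steps 3 → 0 → 4, so m(2) = 4.
  α_2 = 4: Horner steps 3 → 6 → 0, so m(4) = 0.
  α_3 = 6: Horner steps 3 → 5 → 6, so m(6) = 6.
  α_4 = 1: Horner steps 3 → 4 → 1, so m(1) = 1.
  α_5 = 5: Horner steps 3 → 2 → 0, so m(5) = 0.
Codeword c = [4, 0, 6, 1, 0] ∈ F_7^5.


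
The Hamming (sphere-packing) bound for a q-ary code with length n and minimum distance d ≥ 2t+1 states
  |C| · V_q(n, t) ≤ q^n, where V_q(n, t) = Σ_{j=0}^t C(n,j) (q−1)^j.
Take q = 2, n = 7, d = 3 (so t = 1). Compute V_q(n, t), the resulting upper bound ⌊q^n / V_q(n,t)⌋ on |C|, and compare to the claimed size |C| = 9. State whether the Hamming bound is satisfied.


V_q(n, t) = 8, q^n = 128, Hamming bound = 16, |C| = 9 ≤ bound (satisfied).

Step 1: Compute V_q(n, t) = Σ_{j=0}^1 C(n, j) (q−1)^j.
  j = 0: C(7,0)·(1)^0 = 1·1 = 1.
  j = 1: C(7,1)·(1)^1 = 7·1 = 7.
  V_q(n, t) = 1 + 7 = 8.
Step 2: q^n = 2^7 = 128.
Step 3: Hamming bound ⌊q^n / V_q(n,t)⌋ = ⌊128/8⌋ = 16.
Step 4: Compare |C| = 9 to 16: satisfied.
The claimed |C| lies below the Hamming bound.


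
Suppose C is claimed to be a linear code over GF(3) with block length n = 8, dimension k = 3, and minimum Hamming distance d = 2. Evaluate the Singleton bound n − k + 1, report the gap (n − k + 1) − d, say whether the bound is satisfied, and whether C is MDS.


Singleton RHS = n − k + 1 = 6, slack = 4, bound satisfied, not MDS.

Singleton bound: d ≤ n − k + 1.
Here n = 8, k = 3, so n − k + 1 = 6.
Given d = 2, check d ≤ 6: YES.
Slack = (n − k + 1) − d = 4.
The code is NOT MDS (slack = 4 > 0).
Description: the claimed parameters are [8, 3, 2]_3; such a code would be non-MDS.


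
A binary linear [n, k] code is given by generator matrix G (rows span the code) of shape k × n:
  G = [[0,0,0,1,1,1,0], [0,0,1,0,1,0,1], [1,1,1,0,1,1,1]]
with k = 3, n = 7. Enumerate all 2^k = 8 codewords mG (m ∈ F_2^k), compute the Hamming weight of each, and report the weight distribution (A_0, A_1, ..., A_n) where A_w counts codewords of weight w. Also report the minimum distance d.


Weight distribution: A_0 = 1, A_3 = 3, A_4 = 2, A_5 = 1, A_6 = 1. Minimum distance d = 3.

Enumerate all 2^3 = 8 messages m ∈ F_2^3.
For each, compute codeword c = mG in F_2^7, then tally its weight.
  m = 000 → c = 0000000, weight = 0.
  m = 100 → c = 0001110, weight = 3.
  m = 010 → c = 0010101, weight = 3.
  m = 110 → c = 0011011, weight = 4.
  m = 001 → c = 1110111, weight = 6.
  m = 101 → c = 1111001, weight = 5.
  m = 011 → c = 1100010, weight = 3.
  m = 111 → c = 1101100, weight = 4.
Tally weights:
  weight 0: 1 codewords.
  weight 3: 3 codewords.
  weight 4: 2 codewords.
  weight 5: 1 codewords.
  weight 6: 1 codewords.
Minimum distance d = smallest w > 0 with A_w > 0 = 3.
Sanity: Σ A_w = 8 = 2^3 = 8 ✓.


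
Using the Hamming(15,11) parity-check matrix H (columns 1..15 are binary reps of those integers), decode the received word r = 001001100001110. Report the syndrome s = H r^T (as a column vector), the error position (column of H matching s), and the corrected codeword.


s = (1, 1, 0, 1)^T, error position = 13, corrected codeword c = 001001100001010

Compute s = H r^T mod 2 one row at a time:
  s_1 = 0 + 0 + 0 + 0 + 1 + 1 + 1 + 0 = 3 ≡ 1 (mod 2).
  s_2 = 0 + 0 + 1 + 1 + 1 + 1 + 1 + 0 = 5 ≡ 1 (mod 2).
  s_3 = 0 + 1 + 1 + 1 + 0 + 0 + 1 + 0 = 4 ≡ 0 (mod 2).
  s_4 = 0 + 1 + 0 + 1 + 0 + 0 + 1 + 0 = 3 ≡ 1 (mod 2).
s = (1, 1, 0, 1)^T — this equals column 13 of H (binary 1101), so error is at position 13.
Correct: flip bit 13 of r = 001001100001110 to get c = 001001100001010.


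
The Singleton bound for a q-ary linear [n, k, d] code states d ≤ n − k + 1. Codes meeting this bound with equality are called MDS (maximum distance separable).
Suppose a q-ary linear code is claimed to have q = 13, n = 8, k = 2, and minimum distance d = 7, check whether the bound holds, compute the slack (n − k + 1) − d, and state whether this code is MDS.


Singleton RHS = n − k + 1 = 7, slack = 0, bound satisfied, MDS.

Singleton bound: d ≤ n − k + 1.
Here n = 8, k = 2, so n − k + 1 = 7.
Given d = 7, check d ≤ 7: YES.
Slack = (n − k + 1) − d = 0.
The code is MDS (slack = 0).
Description: the claimed parameters are [8, 2, 7]_13; such a code would be MDS (meets Singleton bound).


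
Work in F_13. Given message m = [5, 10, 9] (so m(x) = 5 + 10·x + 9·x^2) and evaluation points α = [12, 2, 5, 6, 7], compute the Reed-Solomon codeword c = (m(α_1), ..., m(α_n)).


c = [4, 9, 7, 12, 9]

Message polynomial: m(x) = 5 + 10·x + 9·x^2 (mod 13).
For each evaluation point α_i, compute m(α_i) mod 13:
  α_1 = 12: Horner steps 9 → 1 → 4, so m(12) = 4.
  α_2 = 2: Horner steps 9 → 2 → 9, so m(2) = 9.
  α_3 = 5: Horner steps 9 → 3 → 7, so m(5) = 7.
  α_4 = 6: Horner steps 9 → 12 → 12, so m(6) = 12.
  α_5 = 7: Horner steps 9 → 8 → 9, so m(7) = 9.
Codeword c = [4, 9, 7, 12, 9] ∈ F_13^5.


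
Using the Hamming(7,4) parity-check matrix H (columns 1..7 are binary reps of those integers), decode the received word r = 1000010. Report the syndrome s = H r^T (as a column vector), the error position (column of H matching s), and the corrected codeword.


s = (1, 1, 1)^T, error position = 7, corrected codeword c = 1000011

Compute s = H r^T mod 2 one row at a time:
  s_1 = 0 + 0 + 1 + 0 = 1 ≡ 1 (mod 2).
  s_2 = 0 + 0 + 1 + 0 = 1 ≡ 1 (mod 2).
  s_3 = 1 + 0 + 0 + 0 = 1 ≡ 1 (mod 2).
s = (1, 1, 1)^T — this equals column 7 of H (binary 111), so error is at position 7.
Correct: flip bit 7 of r = 1000010 to get c = 1000011.


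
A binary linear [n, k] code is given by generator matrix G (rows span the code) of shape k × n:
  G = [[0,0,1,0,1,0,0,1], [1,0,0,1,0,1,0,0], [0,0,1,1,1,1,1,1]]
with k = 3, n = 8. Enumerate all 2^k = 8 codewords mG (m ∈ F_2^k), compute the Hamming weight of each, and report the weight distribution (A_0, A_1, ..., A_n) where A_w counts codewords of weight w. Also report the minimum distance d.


Weight distribution: A_0 = 1, A_2 = 1, A_3 = 3, A_5 = 1, A_6 = 2. Minimum distance d = 2.

Enumerate all 2^3 = 8 messages m ∈ F_2^3.
For each, compute codeword c = mG in F_2^8, then tally its weight.
  m = 000 → c = 00000000, weight = 0.
  m = 100 → c = 00101001, weight = 3.
  m = 010 → c = 10010100, weight = 3.
  m = 110 → c = 10111101, weight = 6.
  m = 001 → c = 00111111, weight = 6.
  m = 101 → c = 00010110, weight = 3.
  m = 011 → c = 10101011, weight = 5.
  m = 111 → c = 10000010, weight = 2.
Tally weights:
  weight 0: 1 codewords.
  weight 2: 1 codewords.
  weight 3: 3 codewords.
  weight 5: 1 codewords.
  weight 6: 2 codewords.
Minimum distance d = smallest w > 0 with A_w > 0 = 2.
Sanity: Σ A_w = 8 = 2^3 = 8 ✓.


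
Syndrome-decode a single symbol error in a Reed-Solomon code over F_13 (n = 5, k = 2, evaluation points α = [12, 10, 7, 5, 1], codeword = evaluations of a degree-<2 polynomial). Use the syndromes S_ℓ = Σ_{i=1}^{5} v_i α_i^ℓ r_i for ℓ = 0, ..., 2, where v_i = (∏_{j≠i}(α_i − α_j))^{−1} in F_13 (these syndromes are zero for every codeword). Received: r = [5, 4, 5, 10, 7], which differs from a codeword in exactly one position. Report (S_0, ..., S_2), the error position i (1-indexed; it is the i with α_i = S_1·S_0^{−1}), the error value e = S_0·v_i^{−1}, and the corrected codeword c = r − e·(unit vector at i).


S = (2, 11, 2), error at position 1, error magnitude e = 6, c = [12, 4, 5, 10, 7].

Step 1: column multipliers v_i = (∏_{j≠i}(α_i − α_j))^{−1} mod 13.
  i = 1 (α = 12): (12−10)(12−7)(12−5)(12−1) = 2·5·7·11 = 770 ≡ 3, so v_1 = 3^{−1} = 9 (mod 13).
  i = 2 (α = 10): (10−12)(10−7)(10−5)(10−1) = (−2)·3·5·9 = −270 ≡ 3, so v_2 = 3^{−1} = 9 (mod 13).
  i = 3 (α = 7): (7−12)(7−10)(7−5)(7−1) = (−5)·(−3)·2·6 = 180 ≡ 11, so v_3 = 11^{−1} = 6 (mod 13).
  i = 4 (α = 5): (5−12)(5−10)(5−7)(5−1) = (−7)·(−5)·(−2)·4 = −280 ≡ 6, so v_4 = 6^{−1} = 11 (mod 13).
  i = 5 (α = 1): (1−12)(1−10)(1−7)(1−5) = (−11)·(−9)·(−6)·(−4) = 2376 ≡ 10, so v_5 = 10^{−1} = 4 (mod 13).
  v = [9, 9, 6, 11, 4].
Step 2: syndromes of r = [5, 4, 5, 10, 7] (all sums mod 13).
  S_0 = Σ v_i r_i = 9·5 + 9·4 + 6·5 + 11·10 + 4·7 = 249 ≡ 2.
  S_1 = Σ v_i α_i r_i = 9·12·5 + 9·10·4 + 6·7·5 + 11·5·10 + 4·1·7 = 1688 ≡ 11.
  α_i^2 mod 13 = [1, 9, 10, 12, 1].
  S_2 = Σ v_i α_i^2 r_i = 9·1·5 + 9·9·4 + 6·10·5 + 11·12·10 + 4·1·7 = 2017 ≡ 2.
  S = (2, 11, 2) ≠ 0, so r is not a codeword (an error is present).
Step 3: locate the error. For a single error e at position i, S_ℓ = v_i·e·α_i^ℓ, so α_err = S_1/S_0.
  S_0^{−1} = 2^{−1} = 7 (mod 13), so α_err = 11·7 = 77 ≡ 12 = α_1. Error position i = 1.
  Consistency check: S_2/S_1 = 2·6 = 12 ≡ 12 = α_err ✓ (single-error assumption holds).
Step 4: error magnitude e = S_0/v_1 = S_0·∏_{j≠1}(α_1 − α_j) = 2·3 = 6 ≡ 6 (mod 13).
Step 5: correct position 1: c_1 = r_1 − e = 5 − 6 ≡ 12 (mod 13). Hence c = [12, 4, 5, 10, 7].
  Check: interpolating c through the α_i gives m(x) = 3 + 4·x (degree < 2) with m(α_i) = c_i for every i, so c is indeed a codeword.


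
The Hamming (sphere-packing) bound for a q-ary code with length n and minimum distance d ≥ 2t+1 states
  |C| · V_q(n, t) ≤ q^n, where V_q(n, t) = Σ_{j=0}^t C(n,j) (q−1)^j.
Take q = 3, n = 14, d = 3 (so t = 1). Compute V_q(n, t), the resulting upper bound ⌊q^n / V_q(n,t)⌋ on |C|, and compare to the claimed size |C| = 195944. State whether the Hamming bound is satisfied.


V_q(n, t) = 29, q^n = 4782969, Hamming bound = 164929, |C| = 195944 > bound (violated).

Step 1: Compute V_q(n, t) = Σ_{j=0}^1 C(n, j) (q−1)^j.
  j = 0: C(14,0)·(2)^0 = 1·1 = 1.
  j = 1: C(14,1)·(2)^1 = 14·2 = 28.
  V_q(n, t) = 1 + 28 = 29.
Step 2: q^n = 3^14 = 4782969.
Step 3: Hamming bound ⌊q^n / V_q(n,t)⌋ = ⌊4782969/29⌋ = 164929.
Step 4: Compare |C| = 195944 to 164929: violated.
The claimed |C| lies above the Hamming bound, so no 3-ary code of length 14 with d ≥ 3 can have 195944 codewords.


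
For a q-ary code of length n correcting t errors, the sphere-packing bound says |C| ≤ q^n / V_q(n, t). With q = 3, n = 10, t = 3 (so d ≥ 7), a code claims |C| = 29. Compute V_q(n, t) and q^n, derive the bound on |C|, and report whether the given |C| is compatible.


V_q(n, t) = 1161, q^n = 59049, Hamming bound = 50, |C| = 29 ≤ bound (satisfied).

Step 1: Compute V_q(n, t) = Σ_{j=0}^3 C(n, j) (q−1)^j.
  j = 0: C(10,0)·(2)^0 = 1·1 = 1.
  j = 1: C(10,1)·(2)^1 = 10·2 = 20.
  j = 2: C(10,2)·(2)^2 = 45·4 = 180.
  j = 3: C(10,3)·(2)^3 = 120·8 = 960.
  V_q(n, t) = 1 + 20 + 180 + 960 = 1161.
Step 2: q^n = 3^10 = 59049.
Step 3: Hamming bound ⌊q^n / V_q(n,t)⌋ = ⌊59049/1161⌋ = 50.
Step 4: Compare |C| = 29 to 50: satisfied.
The claimed |C| lies below the Hamming bound.


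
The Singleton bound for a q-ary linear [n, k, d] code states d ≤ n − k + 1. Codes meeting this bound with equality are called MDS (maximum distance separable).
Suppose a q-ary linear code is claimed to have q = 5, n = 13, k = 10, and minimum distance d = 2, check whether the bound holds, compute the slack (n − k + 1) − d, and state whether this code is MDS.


Singleton RHS = n − k + 1 = 4, slack = 2, bound satisfied, not MDS.

Singleton bound: d ≤ n − k + 1.
Here n = 13, k = 10, so n − k + 1 = 4.
Given d = 2, check d ≤ 4: YES.
Slack = (n − k + 1) − d = 2.
The code is NOT MDS (slack = 2 > 0).
Description: the claimed parameters are [13, 10, 2]_5; such a code would be non-MDS.


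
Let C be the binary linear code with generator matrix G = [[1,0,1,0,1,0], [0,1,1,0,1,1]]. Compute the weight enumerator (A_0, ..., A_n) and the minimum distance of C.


Weight distribution: A_0 = 1, A_3 = 2, A_4 = 1. Minimum distance d = 3.

Enumerate all 2^2 = 4 messages m ∈ F_2^2.
For each, compute codeword c = mG in F_2^6, then tally its weight.
  m = 00 → c = 000000, weight = 0.
  m = 10 → c = 101010, weight = 3.
  m = 01 → c = 011011, weight = 4.
  m = 11 → c = 110001, weight = 3.
Tally weights:
  weight 0: 1 codewords.
  weight 3: 2 codewords.
  weight 4: 1 codewords.
Minimum distance d = smallest w > 0 with A_w > 0 = 3.
Sanity: Σ A_w = 4 = 2^2 = 4 ✓.
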